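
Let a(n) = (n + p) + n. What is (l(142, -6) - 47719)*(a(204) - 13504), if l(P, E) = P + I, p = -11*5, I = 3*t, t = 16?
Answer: 625053879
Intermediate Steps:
I = 48 (I = 3*16 = 48)
p = -55
l(P, E) = 48 + P (l(P, E) = P + 48 = 48 + P)
a(n) = -55 + 2*n (a(n) = (n - 55) + n = (-55 + n) + n = -55 + 2*n)
(l(142, -6) - 47719)*(a(204) - 13504) = ((48 + 142) - 47719)*((-55 + 2*204) - 13504) = (190 - 47719)*((-55 + 408) - 13504) = -47529*(353 - 13504) = -47529*(-13151) = 625053879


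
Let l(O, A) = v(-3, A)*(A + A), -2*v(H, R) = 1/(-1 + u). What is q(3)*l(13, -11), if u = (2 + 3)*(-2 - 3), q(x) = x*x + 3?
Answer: -66/13 ≈ -5.0769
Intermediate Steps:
q(x) = 3 + x² (q(x) = x² + 3 = 3 + x²)
u = -25 (u = 5*(-5) = -25)
v(H, R) = 1/52 (v(H, R) = -1/(2*(-1 - 25)) = -½/(-26) = -½*(-1/26) = 1/52)
l(O, A) = A/26 (l(O, A) = (A + A)/52 = (2*A)/52 = A/26)
q(3)*l(13, -11) = (3 + 3²)*((1/26)*(-11)) = (3 + 9)*(-11/26) = 12*(-11/26) = -66/13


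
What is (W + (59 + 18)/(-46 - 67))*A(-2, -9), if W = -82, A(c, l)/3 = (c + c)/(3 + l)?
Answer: -18686/113 ≈ -165.36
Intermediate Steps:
A(c, l) = 6*c/(3 + l) (A(c, l) = 3*((c + c)/(3 + l)) = 3*((2*c)/(3 + l)) = 3*(2*c/(3 + l)) = 6*c/(3 + l))
(W + (59 + 18)/(-46 - 67))*A(-2, -9) = (-82 + (59 + 18)/(-46 - 67))*(6*(-2)/(3 - 9)) = (-82 + 77/(-113))*(6*(-2)/(-6)) = (-82 + 77*(-1/113))*(6*(-2)*(-⅙)) = (-82 - 77/113)*2 = -9343/113*2 = -18686/113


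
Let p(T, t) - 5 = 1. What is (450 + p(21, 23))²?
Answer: 207936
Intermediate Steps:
p(T, t) = 6 (p(T, t) = 5 + 1 = 6)
(450 + p(21, 23))² = (450 + 6)² = 456² = 207936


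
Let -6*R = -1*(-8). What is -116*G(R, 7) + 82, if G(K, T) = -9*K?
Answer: -1310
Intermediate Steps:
R = -4/3 (R = -(-1)*(-8)/6 = -⅙*8 = -4/3 ≈ -1.3333)
-116*G(R, 7) + 82 = -(-1044)*(-4)/3 + 82 = -116*12 + 82 = -1392 + 82 = -1310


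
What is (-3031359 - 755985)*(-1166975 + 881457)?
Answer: 1081354884192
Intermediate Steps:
(-3031359 - 755985)*(-1166975 + 881457) = -3787344*(-285518) = 1081354884192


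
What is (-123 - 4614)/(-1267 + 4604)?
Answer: -4737/3337 ≈ -1.4195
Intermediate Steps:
(-123 - 4614)/(-1267 + 4604) = -4737/3337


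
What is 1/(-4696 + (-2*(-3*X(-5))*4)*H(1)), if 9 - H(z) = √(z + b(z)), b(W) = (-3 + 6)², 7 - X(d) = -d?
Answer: -533/2269832 + 3*√10/1134916 ≈ -0.00022646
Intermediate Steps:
X(d) = 7 + d (X(d) = 7 - (-1)*d = 7 + d)
b(W) = 9 (b(W) = 3² = 9)
H(z) = 9 - √(9 + z) (H(z) = 9 - √(z + 9) = 9 - √(9 + z))
1/(-4696 + (-2*(-3*X(-5))*4)*H(1)) = 1/(-4696 + (-2*(-3*(7 - 5))*4)*(9 - √(9 + 1))) = 1/(-4696 + (-2*(-3*2)*4)*(9 - √10)) = 1/(-4696 + (-(-12)*4)*(9 - √10)) = 1/(-4696 + (-2*(-24))*(9 - √10)) = 1/(-4696 + 48*(9 - √10)) = 1/(-4696 + (432 - 48*√10)) = 1/(-4264 - 48*√10)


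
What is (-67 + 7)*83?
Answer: -4980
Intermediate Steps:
(-67 + 7)*83 = -60*83 = -4980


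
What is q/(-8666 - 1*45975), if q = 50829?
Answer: -50829/54641 ≈ -0.93024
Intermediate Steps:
q/(-8666 - 1*45975) = 50829/(-8666 - 1*45975) = 50829/(-8666 - 45975) = 50829/(-54641) = 50829*(-1/54641) = -50829/54641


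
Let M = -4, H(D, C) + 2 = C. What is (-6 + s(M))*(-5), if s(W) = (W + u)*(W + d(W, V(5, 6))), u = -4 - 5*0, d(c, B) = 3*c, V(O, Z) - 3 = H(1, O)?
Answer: -610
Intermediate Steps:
H(D, C) = -2 + C
V(O, Z) = 1 + O (V(O, Z) = 3 + (-2 + O) = 1 + O)
u = -4 (u = -4 + 0 = -4)
s(W) = 4*W*(-4 + W) (s(W) = (W - 4)*(W + 3*W) = (-4 + W)*(4*W) = 4*W*(-4 + W))
(-6 + s(M))*(-5) = (-6 + 4*(-4)*(-4 - 4))*(-5) = (-6 + 4*(-4)*(-8))*(-5) = (-6 + 128)*(-5) = 122*(-5) = -610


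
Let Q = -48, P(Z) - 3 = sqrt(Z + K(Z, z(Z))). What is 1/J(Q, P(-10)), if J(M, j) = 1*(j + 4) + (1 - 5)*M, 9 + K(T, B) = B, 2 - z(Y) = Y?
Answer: 199/39608 - I*sqrt(7)/39608 ≈ 0.0050242 - 6.6798e-5*I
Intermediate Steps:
z(Y) = 2 - Y
K(T, B) = -9 + B
P(Z) = 3 + I*sqrt(7) (P(Z) = 3 + sqrt(Z + (-9 + (2 - Z))) = 3 + sqrt(Z + (-7 - Z)) = 3 + sqrt(-7) = 3 + I*sqrt(7))
J(M, j) = 4 + j - 4*M (J(M, j) = 1*(4 + j) - 4*M = (4 + j) - 4*M = 4 + j - 4*M)
1/J(Q, P(-10)) = 1/(4 + (3 + I*sqrt(7)) - 4*(-48)) = 1/(4 + (3 + I*sqrt(7)) + 192) = 1/(199 + I*sqrt(7))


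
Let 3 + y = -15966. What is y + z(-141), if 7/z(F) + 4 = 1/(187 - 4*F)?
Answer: -6851452/429 ≈ -15971.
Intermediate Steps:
y = -15969 (y = -3 - 15966 = -15969)
z(F) = 7/(-4 + 1/(187 - 4*F))
y + z(-141) = -15969 + 7*(187 - 4*(-141))/(-747 + 16*(-141)) = -15969 + 7*(187 + 564)/(-747 - 2256) = -15969 + 7*751/(-3003) = -15969 + 7*(-1/3003)*751 = -15969 - 751/429 = -6851452/429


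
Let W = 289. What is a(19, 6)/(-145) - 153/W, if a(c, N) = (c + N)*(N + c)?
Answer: -2386/493 ≈ -4.8398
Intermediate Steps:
a(c, N) = (N + c)**2 (a(c, N) = (N + c)*(N + c) = (N + c)**2)
a(19, 6)/(-145) - 153/W = (6 + 19)**2/(-145) - 153/289 = 25**2*(-1/145) - 153*1/289 = 625*(-1/145) - 9/17 = -125/29 - 9/17 = -2386/493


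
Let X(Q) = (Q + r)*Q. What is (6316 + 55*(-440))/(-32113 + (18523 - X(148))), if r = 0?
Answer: 8942/17747 ≈ 0.50386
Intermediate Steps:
X(Q) = Q² (X(Q) = (Q + 0)*Q = Q*Q = Q²)
(6316 + 55*(-440))/(-32113 + (18523 - X(148))) = (6316 + 55*(-440))/(-32113 + (18523 - 1*148²)) = (6316 - 24200)/(-32113 + (18523 - 1*21904)) = -17884/(-32113 + (18523 - 21904)) = -17884/(-32113 - 3381) = -17884/(-35494) = -17884*(-1/35494) = 8942/17747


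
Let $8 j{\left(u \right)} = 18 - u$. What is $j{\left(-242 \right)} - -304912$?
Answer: $\frac{609889}{2} \approx 3.0494 \cdot 10^{5}$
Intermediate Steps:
$j{\left(u \right)} = \frac{9}{4} - \frac{u}{8}$ ($j{\left(u \right)} = \frac{18 - u}{8} = \frac{9}{4} - \frac{u}{8}$)
$j{\left(-242 \right)} - -304912 = \left(\frac{9}{4} - - \frac{121}{4}\right) - -304912 = \left(\frac{9}{4} + \frac{121}{4}\right) + 304912 = \frac{65}{2} + 304912 = \frac{609889}{2}$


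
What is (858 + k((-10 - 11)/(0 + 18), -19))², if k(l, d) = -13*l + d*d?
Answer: 54834025/36 ≈ 1.5232e+6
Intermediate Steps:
k(l, d) = d² - 13*l (k(l, d) = -13*l + d² = d² - 13*l)
(858 + k((-10 - 11)/(0 + 18), -19))² = (858 + ((-19)² - 13*(-10 - 11)/(0 + 18)))² = (858 + (361 - (-273)/18))² = (858 + (361 - 13*(-7/6)))² = (858 + (361 + 91/6))² = (858 + 2257/6)² = (7405/6)² = 54834025/36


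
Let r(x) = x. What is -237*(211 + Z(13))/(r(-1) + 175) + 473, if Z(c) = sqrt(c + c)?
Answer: 10765/58 - 79*sqrt(26)/58 ≈ 178.66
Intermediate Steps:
Z(c) = sqrt(2)*sqrt(c) (Z(c) = sqrt(2*c) = sqrt(2)*sqrt(c))
-237*(211 + Z(13))/(r(-1) + 175) + 473 = -237*(211 + sqrt(2)*sqrt(13))/(-1 + 175) + 473 = -237*(211 + sqrt(26))/174 + 473 = -237*(211/174 + sqrt(26)/174) + 473 = (-16669/58 - 79*sqrt(26)/58) + 473 = 10765/58 - 79*sqrt(26)/58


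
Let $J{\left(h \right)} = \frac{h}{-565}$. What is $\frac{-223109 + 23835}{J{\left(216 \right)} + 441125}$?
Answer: $- \frac{112589810}{249235409} \approx -0.45174$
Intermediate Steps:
$J{\left(h \right)} = - \frac{h}{565}$ ($J{\left(h \right)} = h \left(- \frac{1}{565}\right) = - \frac{h}{565}$)
$\frac{-223109 + 23835}{J{\left(216 \right)} + 441125} = \frac{-223109 + 23835}{\left(- \frac{1}{565}\right) 216 + 441125} = - \frac{199274}{- \frac{216}{565} + 441125} = - \frac{199274}{\frac{249235409}{565}} = \left(-199274\right) \frac{565}{249235409} = - \frac{112589810}{249235409}$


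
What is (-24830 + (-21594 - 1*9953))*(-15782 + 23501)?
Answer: -435174063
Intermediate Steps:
(-24830 + (-21594 - 1*9953))*(-15782 + 23501) = (-24830 + (-21594 - 9953))*7719 = (-24830 - 31547)*7719 = -56377*7719 = -435174063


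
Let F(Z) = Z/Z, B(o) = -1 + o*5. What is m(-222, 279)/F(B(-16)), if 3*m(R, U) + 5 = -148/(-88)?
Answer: -73/66 ≈ -1.1061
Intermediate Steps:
B(o) = -1 + 5*o
F(Z) = 1
m(R, U) = -73/66 (m(R, U) = -5/3 + (-148/(-88))/3 = -5/3 + (-148*(-1/88))/3 = -5/3 + (1/3)*(37/22) = -5/3 + 37/66 = -73/66)
m(-222, 279)/F(B(-16)) = -73/66/1 = -73/66*1 = -73/66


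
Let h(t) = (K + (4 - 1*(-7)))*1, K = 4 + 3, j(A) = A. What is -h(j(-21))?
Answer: -18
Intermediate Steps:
K = 7
h(t) = 18 (h(t) = (7 + (4 - 1*(-7)))*1 = (7 + (4 + 7))*1 = (7 + 11)*1 = 18*1 = 18)
-h(j(-21)) = -1*18 = -18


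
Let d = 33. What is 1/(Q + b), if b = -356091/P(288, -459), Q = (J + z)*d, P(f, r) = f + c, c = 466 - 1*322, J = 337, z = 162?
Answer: 144/2252551 ≈ 6.3927e-5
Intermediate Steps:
c = 144 (c = 466 - 322 = 144)
P(f, r) = 144 + f (P(f, r) = f + 144 = 144 + f)
Q = 16467 (Q = (337 + 162)*33 = 499*33 = 16467)
b = -118697/144 (b = -356091/(144 + 288) = -356091/432 = -356091*1/432 = -118697/144 ≈ -824.29)
1/(Q + b) = 1/(16467 - 118697/144) = 1/(2252551/144) = 144/2252551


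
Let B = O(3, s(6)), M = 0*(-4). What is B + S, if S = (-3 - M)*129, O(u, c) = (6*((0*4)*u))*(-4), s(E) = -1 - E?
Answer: -387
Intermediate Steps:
M = 0
O(u, c) = 0 (O(u, c) = (6*(0*u))*(-4) = (6*0)*(-4) = 0*(-4) = 0)
S = -387 (S = (-3 - 1*0)*129 = (-3 + 0)*129 = -3*129 = -387)
B = 0
B + S = 0 - 387 = -387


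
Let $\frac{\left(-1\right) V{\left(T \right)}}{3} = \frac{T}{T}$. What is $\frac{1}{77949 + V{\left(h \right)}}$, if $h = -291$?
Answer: $\frac{1}{77946} \approx 1.2829 \cdot 10^{-5}$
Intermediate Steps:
$V{\left(T \right)} = -3$ ($V{\left(T \right)} = - 3 \frac{T}{T} = \left(-3\right) 1 = -3$)
$\frac{1}{77949 + V{\left(h \right)}} = \frac{1}{77949 - 3} = \frac{1}{77946}$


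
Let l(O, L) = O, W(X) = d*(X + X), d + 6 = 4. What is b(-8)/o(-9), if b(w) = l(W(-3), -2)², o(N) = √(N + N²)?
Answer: 12*√2 ≈ 16.971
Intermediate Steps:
d = -2 (d = -6 + 4 = -2)
W(X) = -4*X (W(X) = -2*(X + X) = -4*X)
b(w) = 144 (b(w) = (-4*(-3))² = 12² = 144)
b(-8)/o(-9) = 144/(√(-9*(1 - 9))) = 144/(√(-9*(-8))) = 144/(√72) = 144/((6*√2)) = 144*(√2/12) = 12*√2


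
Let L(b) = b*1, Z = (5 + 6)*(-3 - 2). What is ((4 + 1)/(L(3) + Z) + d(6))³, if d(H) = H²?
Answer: 6507781363/140608 ≈ 46283.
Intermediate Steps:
Z = -55 (Z = 11*(-5) = -55)
L(b) = b
((4 + 1)/(L(3) + Z) + d(6))³ = ((4 + 1)/(3 - 55) + 6²)³ = (5/(-52) + 36)³ = (5*(-1/52) + 36)³ = (-5/52 + 36)³ = (1867/52)³ = 6507781363/140608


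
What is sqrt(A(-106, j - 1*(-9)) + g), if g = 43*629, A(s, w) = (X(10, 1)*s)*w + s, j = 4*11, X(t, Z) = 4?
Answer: sqrt(4469) ≈ 66.851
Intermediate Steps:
j = 44
A(s, w) = s + 4*s*w (A(s, w) = (4*s)*w + s = 4*s*w + s = s + 4*s*w)
g = 27047
sqrt(A(-106, j - 1*(-9)) + g) = sqrt(-106*(1 + 4*(44 - 1*(-9))) + 27047) = sqrt(-106*(1 + 4*(44 + 9)) + 27047) = sqrt(-106*(1 + 4*53) + 27047) = sqrt(-106*(1 + 212) + 27047) = sqrt(-106*213 + 27047) = sqrt(-22578 + 27047) = sqrt(4469)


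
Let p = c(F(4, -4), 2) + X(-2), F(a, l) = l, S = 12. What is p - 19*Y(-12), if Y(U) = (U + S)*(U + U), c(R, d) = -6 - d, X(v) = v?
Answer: -10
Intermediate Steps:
Y(U) = 2*U*(12 + U) (Y(U) = (U + 12)*(U + U) = (12 + U)*(2*U) = 2*U*(12 + U))
p = -10 (p = (-6 - 1*2) - 2 = (-6 - 2) - 2 = -8 - 2 = -10)
p - 19*Y(-12) = -10 - 38*(-12)*(12 - 12) = -10 - 38*(-12)*0 = -10 - 19*0 = -10 + 0 = -10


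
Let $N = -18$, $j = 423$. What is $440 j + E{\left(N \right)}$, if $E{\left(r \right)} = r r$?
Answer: $186444$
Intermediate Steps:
$E{\left(r \right)} = r^{2}$
$440 j + E{\left(N \right)} = 440 \cdot 423 + \left(-18\right)^{2} = 186120 + 324 = 186444$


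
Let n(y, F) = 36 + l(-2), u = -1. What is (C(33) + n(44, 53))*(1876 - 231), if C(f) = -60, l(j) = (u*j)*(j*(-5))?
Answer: -6580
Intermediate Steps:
l(j) = 5*j² (l(j) = (-j)*(j*(-5)) = (-j)*(-5*j) = 5*j²)
n(y, F) = 56 (n(y, F) = 36 + 5*(-2)² = 36 + 5*4 = 36 + 20 = 56)
(C(33) + n(44, 53))*(1876 - 231) = (-60 + 56)*(1876 - 231) = -4*1645 = -6580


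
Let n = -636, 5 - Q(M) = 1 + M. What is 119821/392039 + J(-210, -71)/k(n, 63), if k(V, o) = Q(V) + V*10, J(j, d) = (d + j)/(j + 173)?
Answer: 25248753481/82971133960 ≈ 0.30431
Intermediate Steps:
Q(M) = 4 - M (Q(M) = 5 - (1 + M) = 5 + (-1 - M) = 4 - M)
J(j, d) = (d + j)/(173 + j)
k(V, o) = 4 + 9*V (k(V, o) = (4 - V) + V*10 = (4 - V) + 10*V = 4 + 9*V)
119821/392039 + J(-210, -71)/k(n, 63) = 119821/392039 + ((-71 - 210)/(173 - 210))/(4 + 9*(-636)) = 119821*(1/392039) + (-281/(-37))/(4 - 5724) = 119821/392039 - 1/37*(-281)/(-5720) = 119821/392039 + (281/37)*(-1/5720) = 119821/392039 - 281/211640 = 25248753481/82971133960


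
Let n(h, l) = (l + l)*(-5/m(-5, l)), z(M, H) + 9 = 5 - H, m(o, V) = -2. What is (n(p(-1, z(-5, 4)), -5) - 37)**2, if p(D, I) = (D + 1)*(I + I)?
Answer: 3844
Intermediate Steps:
z(M, H) = -4 - H (z(M, H) = -9 + (5 - H) = -4 - H)
p(D, I) = 2*I*(1 + D) (p(D, I) = (1 + D)*(2*I) = 2*I*(1 + D))
n(h, l) = 5*l (n(h, l) = (l + l)*(-5/(-2)) = (2*l)*(-5*(-1/2)) = (2*l)*(5/2) = 5*l)
(n(p(-1, z(-5, 4)), -5) - 37)**2 = (5*(-5) - 37)**2 = (-25 - 37)**2 = (-62)**2 = 3844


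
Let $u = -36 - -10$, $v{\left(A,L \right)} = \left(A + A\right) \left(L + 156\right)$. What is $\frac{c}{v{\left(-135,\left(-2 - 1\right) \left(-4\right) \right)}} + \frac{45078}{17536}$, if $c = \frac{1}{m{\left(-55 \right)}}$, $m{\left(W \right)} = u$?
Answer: $\frac{830675119}{323144640} \approx 2.5706$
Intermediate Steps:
$v{\left(A,L \right)} = 2 A \left(156 + L\right)$
$u = -26$ ($u = -36 + 10 = -26$)
$m{\left(W \right)} = -26$
$c = - \frac{1}{26}$ ($c = \frac{1}{-26} = - \frac{1}{26} \approx -0.038462$)
$\frac{c}{v{\left(-135,\left(-2 - 1\right) \left(-4\right) \right)}} + \frac{45078}{17536} = - \frac{1}{26 \cdot 2 \left(-135\right) \left(156 + \left(-2 - 1\right) \left(-4\right)\right)} + \frac{45078}{17536} = - \frac{1}{26 \cdot 2 \left(-135\right) \left(156 - -12\right)} + 45078 \cdot \frac{1}{17536} = - \frac{1}{26 \cdot 2 \left(-135\right) \left(156 + 12\right)} + \frac{22539}{8768} = - \frac{1}{26 \cdot 2 \left(-135\right) 168} + \frac{22539}{8768} = - \frac{1}{26 \left(-45360\right)} + \frac{22539}{8768} = \left(- \frac{1}{26}\right) \left(- \frac{1}{45360}\right) + \frac{22539}{8768} = \frac{1}{1179360} + \frac{22539}{8768} = \frac{830675119}{323144640}$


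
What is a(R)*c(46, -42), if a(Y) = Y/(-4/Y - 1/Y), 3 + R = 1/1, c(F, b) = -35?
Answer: 28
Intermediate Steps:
R = -2 (R = -3 + 1/1 = -3 + 1 = -2)
a(Y) = -Y²/5 (a(Y) = Y/((-5/Y)) = (-Y/5)*Y = -Y²/5)
a(R)*c(46, -42) = -⅕*(-2)²*(-35) = -⅕*4*(-35) = -⅘*(-35) = 28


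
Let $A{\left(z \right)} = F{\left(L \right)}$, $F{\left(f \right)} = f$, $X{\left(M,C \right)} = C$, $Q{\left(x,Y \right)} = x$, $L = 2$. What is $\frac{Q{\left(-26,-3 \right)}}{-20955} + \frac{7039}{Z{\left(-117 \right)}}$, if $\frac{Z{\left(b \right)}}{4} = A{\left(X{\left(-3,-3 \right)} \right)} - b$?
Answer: $\frac{147514621}{9974580} \approx 14.789$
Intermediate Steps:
$A{\left(z \right)} = 2$
$Z{\left(b \right)} = 8 - 4 b$ ($Z{\left(b \right)} = 4 \left(2 - b\right) = 8 - 4 b$)
$\frac{Q{\left(-26,-3 \right)}}{-20955} + \frac{7039}{Z{\left(-117 \right)}} = - \frac{26}{-20955} + \frac{7039}{8 - -468} = \left(-26\right) \left(- \frac{1}{20955}\right) + \frac{7039}{8 + 468} = \frac{26}{20955} + \frac{7039}{476} = \frac{147514621}{9974580}$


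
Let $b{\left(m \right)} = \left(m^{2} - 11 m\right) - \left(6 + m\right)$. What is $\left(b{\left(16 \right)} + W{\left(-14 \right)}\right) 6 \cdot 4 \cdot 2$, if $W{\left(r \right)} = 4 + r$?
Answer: $2304$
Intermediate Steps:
$b{\left(m \right)} = -6 + m^{2} - 12 m$
$\left(b{\left(16 \right)} + W{\left(-14 \right)}\right) 6 \cdot 4 \cdot 2 = \left(\left(-6 + 16^{2} - 192\right) + \left(4 - 14\right)\right) 6 \cdot 4 \cdot 2 = \left(\left(-6 + 256 - 192\right) - 10\right) 24 \cdot 2 = \left(58 - 10\right) 48 = 48 \cdot 48 = 2304$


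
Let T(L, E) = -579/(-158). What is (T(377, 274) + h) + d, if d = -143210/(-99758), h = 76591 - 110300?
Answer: -265616457807/7880882 ≈ -33704.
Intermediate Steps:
T(L, E) = 579/158 (T(L, E) = -579*(-1/158) = 579/158)
h = -33709
d = 71605/49879 (d = -143210*(-1/99758) = 71605/49879 ≈ 1.4356)
(T(377, 274) + h) + d = (579/158 - 33709) + 71605/49879 = -5325443/158 + 71605/49879 = -265616457807/7880882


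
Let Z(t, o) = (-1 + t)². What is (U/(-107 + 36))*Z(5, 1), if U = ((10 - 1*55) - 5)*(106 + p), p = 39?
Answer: 116000/71 ≈ 1633.8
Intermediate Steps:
U = -7250 (U = ((10 - 1*55) - 5)*(106 + 39) = ((10 - 55) - 5)*145 = (-45 - 5)*145 = -50*145 = -7250)
(U/(-107 + 36))*Z(5, 1) = (-7250/(-107 + 36))*(-1 + 5)² = -7250/(-71)*4² = -7250*(-1/71)*16 = (7250/71)*16 = 116000/71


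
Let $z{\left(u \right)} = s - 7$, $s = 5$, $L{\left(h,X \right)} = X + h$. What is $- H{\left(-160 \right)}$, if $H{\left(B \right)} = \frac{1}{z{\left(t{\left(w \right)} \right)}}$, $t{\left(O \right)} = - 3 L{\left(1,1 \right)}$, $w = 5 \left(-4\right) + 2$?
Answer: $\frac{1}{2} \approx 0.5$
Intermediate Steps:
$w = -18$ ($w = -20 + 2 = -18$)
$t{\left(O \right)} = -6$ ($t{\left(O \right)} = - 3 \left(1 + 1\right) = \left(-3\right) 2 = -6$)
$z{\left(u \right)} = -2$ ($z{\left(u \right)} = 5 - 7 = -2$)
$H{\left(B \right)} = - \frac{1}{2}$ ($H{\left(B \right)} = \frac{1}{-2} = - \frac{1}{2}$)
$- H{\left(-160 \right)} = \left(-1\right) \left(- \frac{1}{2}\right) = \frac{1}{2}$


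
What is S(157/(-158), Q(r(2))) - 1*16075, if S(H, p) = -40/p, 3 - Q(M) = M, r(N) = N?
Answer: -16115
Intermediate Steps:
Q(M) = 3 - M
S(157/(-158), Q(r(2))) - 1*16075 = -40/(3 - 1*2) - 1*16075 = -40/(3 - 2) - 16075 = -40/1 - 16075 = -40*1 - 16075 = -40 - 16075 = -16115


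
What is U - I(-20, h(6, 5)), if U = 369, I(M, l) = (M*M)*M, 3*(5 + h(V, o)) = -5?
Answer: 8369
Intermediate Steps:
h(V, o) = -20/3 (h(V, o) = -5 + (⅓)*(-5) = -5 - 5/3 = -20/3)
I(M, l) = M³ (I(M, l) = M²*M = M³)
U - I(-20, h(6, 5)) = 369 - 1*(-20)³ = 369 - 1*(-8000) = 369 + 8000 = 8369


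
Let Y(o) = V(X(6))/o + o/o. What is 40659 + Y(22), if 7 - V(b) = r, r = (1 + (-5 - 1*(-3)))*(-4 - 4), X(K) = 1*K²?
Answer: 894519/22 ≈ 40660.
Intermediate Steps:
X(K) = K²
r = 8 (r = (1 + (-5 + 3))*(-8) = (1 - 2)*(-8) = -1*(-8) = 8)
V(b) = -1 (V(b) = 7 - 1*8 = 7 - 8 = -1)
Y(o) = 1 - 1/o (Y(o) = -1/o + o/o = -1/o + 1 = 1 - 1/o)
40659 + Y(22) = 40659 + (-1 + 22)/22 = 40659 + (1/22)*21 = 40659 + 21/22 = 894519/22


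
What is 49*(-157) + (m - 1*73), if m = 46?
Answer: -7720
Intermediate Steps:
49*(-157) + (m - 1*73) = 49*(-157) + (46 - 1*73) = -7693 + (46 - 73) = -7693 - 27 = -7720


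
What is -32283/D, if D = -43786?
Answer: 32283/43786 ≈ 0.73729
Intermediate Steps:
-32283/D = -32283/(-43786) = -32283*(-1/43786) = 32283/43786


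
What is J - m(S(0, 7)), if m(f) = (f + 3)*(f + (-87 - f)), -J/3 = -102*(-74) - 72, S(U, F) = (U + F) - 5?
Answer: -21993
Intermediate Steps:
S(U, F) = -5 + F + U (S(U, F) = (F + U) - 5 = -5 + F + U)
J = -22428 (J = -3*(-102*(-74) - 72) = -3*(7548 - 72) = -3*7476 = -22428)
m(f) = -261 - 87*f (m(f) = (3 + f)*(-87) = -261 - 87*f)
J - m(S(0, 7)) = -22428 - (-261 - 87*(-5 + 7 + 0)) = -22428 - (-261 - 87*2) = -22428 - (-261 - 174) = -22428 - 1*(-435) = -22428 + 435 = -21993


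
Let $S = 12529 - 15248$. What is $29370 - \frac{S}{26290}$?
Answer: $\frac{772140019}{26290} \approx 29370.0$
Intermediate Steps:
$S = -2719$ ($S = 12529 - 15248 = -2719$)
$29370 - \frac{S}{26290} = 29370 - - \frac{2719}{26290} = 29370 + \frac{2719}{26290} = \frac{772140019}{26290}$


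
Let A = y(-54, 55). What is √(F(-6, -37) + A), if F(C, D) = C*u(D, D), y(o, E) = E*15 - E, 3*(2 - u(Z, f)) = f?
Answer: 6*√19 ≈ 26.153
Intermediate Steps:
u(Z, f) = 2 - f/3
y(o, E) = 14*E (y(o, E) = 15*E - E = 14*E)
F(C, D) = C*(2 - D/3)
A = 770 (A = 14*55 = 770)
√(F(-6, -37) + A) = √((⅓)*(-6)*(6 - 1*(-37)) + 770) = √((⅓)*(-6)*(6 + 37) + 770) = √((⅓)*(-6)*43 + 770) = √(-86 + 770) = √684 = 6*√19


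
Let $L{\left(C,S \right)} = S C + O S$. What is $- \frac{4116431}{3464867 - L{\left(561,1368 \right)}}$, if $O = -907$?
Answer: $- \frac{4116431}{3938195} \approx -1.0453$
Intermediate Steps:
$L{\left(C,S \right)} = - 907 S + C S$ ($L{\left(C,S \right)} = S C - 907 S = C S - 907 S = - 907 S + C S$)
$- \frac{4116431}{3464867 - L{\left(561,1368 \right)}} = - \frac{4116431}{3464867 - 1368 \left(-907 + 561\right)} = - \frac{4116431}{3464867 - 1368 \left(-346\right)} = - \frac{4116431}{3464867 - -473328} = - \frac{4116431}{3464867 + 473328} = - \frac{4116431}{3938195}$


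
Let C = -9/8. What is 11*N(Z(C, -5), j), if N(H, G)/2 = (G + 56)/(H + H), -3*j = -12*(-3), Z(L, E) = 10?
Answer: 242/5 ≈ 48.400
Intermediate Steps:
C = -9/8 (C = -9*⅛ = -9/8 ≈ -1.1250)
j = -12 (j = -(-1)*4*(-3) = -(-1)*(-12) = -⅓*36 = -12)
N(H, G) = (56 + G)/H (N(H, G) = 2*((G + 56)/(H + H)) = 2*((56 + G)/((2*H))) = 2*((56 + G)*(1/(2*H))) = 2*((56 + G)/(2*H)) = (56 + G)/H)
11*N(Z(C, -5), j) = 11*((56 - 12)/10) = 11*((⅒)*44) = 11*(22/5) = 242/5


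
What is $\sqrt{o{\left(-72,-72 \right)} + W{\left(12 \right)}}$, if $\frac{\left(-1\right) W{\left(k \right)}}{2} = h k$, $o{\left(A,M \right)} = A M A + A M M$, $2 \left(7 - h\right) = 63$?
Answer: $2 i \sqrt{186477} \approx 863.66 i$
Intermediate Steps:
$h = - \frac{49}{2}$ ($h = 7 - \frac{63}{2} = - \frac{49}{2} \approx -24.5$)
$o{\left(A,M \right)} = A M^{2} + M A^{2}$ ($o{\left(A,M \right)} = M A^{2} + A M^{2} = A M^{2} + M A^{2}$)
$W{\left(k \right)} = 49 k$ ($W{\left(k \right)} = - 2 \left(- \frac{49 k}{2}\right) = 49 k$)
$\sqrt{o{\left(-72,-72 \right)} + W{\left(12 \right)}} = \sqrt{\left(-72\right) \left(-72\right) \left(-72 - 72\right) + 49 \cdot 12} = \sqrt{\left(-72\right) \left(-72\right) \left(-144\right) + 588} = \sqrt{-746496 + 588} = \sqrt{-745908} = 2 i \sqrt{186477}$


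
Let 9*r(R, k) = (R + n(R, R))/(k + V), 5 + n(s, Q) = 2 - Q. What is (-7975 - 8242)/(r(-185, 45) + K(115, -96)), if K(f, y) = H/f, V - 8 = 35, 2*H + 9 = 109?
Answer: -98469624/2617 ≈ -37627.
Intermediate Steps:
H = 50 (H = -9/2 + (1/2)*109 = -9/2 + 109/2 = 50)
n(s, Q) = -3 - Q (n(s, Q) = -5 + (2 - Q) = -3 - Q)
V = 43 (V = 8 + 35 = 43)
K(f, y) = 50/f
r(R, k) = -1/(3*(43 + k)) (r(R, k) = ((R + (-3 - R))/(k + 43))/9 = (-3/(43 + k))/9 = -1/(3*(43 + k)))
(-7975 - 8242)/(r(-185, 45) + K(115, -96)) = (-7975 - 8242)/(-1/(129 + 3*45) + 50/115) = -16217/(-1/(129 + 135) + 50*(1/115)) = -16217/(-1/264 + 10/23) = -16217/2617/6072 = -16217*6072/2617 = -98469624/2617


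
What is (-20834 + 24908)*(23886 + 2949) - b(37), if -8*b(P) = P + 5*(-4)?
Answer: 874606337/8 ≈ 1.0933e+8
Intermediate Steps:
b(P) = 5/2 - P/8 (b(P) = -(P + 5*(-4))/8 = -(P - 20)/8 = -(-20 + P)/8 = 5/2 - P/8)
(-20834 + 24908)*(23886 + 2949) - b(37) = (-20834 + 24908)*(23886 + 2949) - (5/2 - ⅛*37) = 4074*26835 - (5/2 - 37/8) = 109325790 - 1*(-17/8) = 109325790 + 17/8 = 874606337/8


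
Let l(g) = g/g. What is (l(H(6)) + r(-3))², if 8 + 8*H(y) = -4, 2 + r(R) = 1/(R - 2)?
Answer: 36/25 ≈ 1.4400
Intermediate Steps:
r(R) = -2 + 1/(-2 + R) (r(R) = -2 + 1/(R - 2) = -2 + 1/(-2 + R))
H(y) = -3/2 (H(y) = -1 + (⅛)*(-4) = -1 - ½ = -3/2)
l(g) = 1
(l(H(6)) + r(-3))² = (1 + (5 - 2*(-3))/(-2 - 3))² = (1 + (5 + 6)/(-5))² = (1 - ⅕*11)² = (1 - 11/5)² = (-6/5)² = 36/25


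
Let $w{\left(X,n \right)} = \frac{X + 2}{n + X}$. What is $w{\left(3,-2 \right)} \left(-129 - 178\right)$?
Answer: $-1535$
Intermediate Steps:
$w{\left(X,n \right)} = \frac{2 + X}{X + n}$
$w{\left(3,-2 \right)} \left(-129 - 178\right) = \frac{2 + 3}{3 - 2} \left(-129 - 178\right) = 1^{-1} \cdot 5 \left(-307\right) = 1 \cdot 5 \left(-307\right) = 5 \left(-307\right) = -1535$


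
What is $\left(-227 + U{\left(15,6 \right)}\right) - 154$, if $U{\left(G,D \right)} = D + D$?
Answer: $-369$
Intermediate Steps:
$U{\left(G,D \right)} = 2 D$
$\left(-227 + U{\left(15,6 \right)}\right) - 154 = \left(-227 + 2 \cdot 6\right) - 154 = \left(-227 + 12\right) - 154 = -215 - 154 = -369$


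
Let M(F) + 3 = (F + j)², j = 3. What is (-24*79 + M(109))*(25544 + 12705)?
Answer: 407160605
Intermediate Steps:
M(F) = -3 + (3 + F)² (M(F) = -3 + (F + 3)² = -3 + (3 + F)²)
(-24*79 + M(109))*(25544 + 12705) = (-24*79 + (-3 + (3 + 109)²))*(25544 + 12705) = (-1896 + (-3 + 112²))*38249 = (-1896 + (-3 + 12544))*38249 = (-1896 + 12541)*38249 = 10645*38249 = 407160605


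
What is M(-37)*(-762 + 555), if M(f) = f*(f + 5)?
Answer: -245088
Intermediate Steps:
M(f) = f*(5 + f)
M(-37)*(-762 + 555) = (-37*(5 - 37))*(-762 + 555) = -37*(-32)*(-207) = 1184*(-207) = -245088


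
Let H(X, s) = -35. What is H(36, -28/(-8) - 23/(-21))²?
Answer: 1225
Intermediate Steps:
H(36, -28/(-8) - 23/(-21))² = (-35)² = 1225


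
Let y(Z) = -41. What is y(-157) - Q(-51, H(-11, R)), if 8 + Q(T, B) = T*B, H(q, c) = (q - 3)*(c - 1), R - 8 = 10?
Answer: -12171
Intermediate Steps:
R = 18 (R = 8 + 10 = 18)
H(q, c) = (-1 + c)*(-3 + q) (H(q, c) = (-3 + q)*(-1 + c) = (-1 + c)*(-3 + q))
Q(T, B) = -8 + B*T (Q(T, B) = -8 + T*B = -8 + B*T)
y(-157) - Q(-51, H(-11, R)) = -41 - (-8 + (3 - 1*(-11) - 3*18 + 18*(-11))*(-51)) = -41 - (-8 + (3 + 11 - 54 - 198)*(-51)) = -41 - (-8 - 238*(-51)) = -41 - (-8 + 12138) = -41 - 1*12130 = -41 - 12130 = -12171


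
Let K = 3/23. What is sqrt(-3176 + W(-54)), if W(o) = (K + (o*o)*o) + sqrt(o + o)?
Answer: sqrt(-84978491 + 3174*I*sqrt(3))/23 ≈ 0.012964 + 400.8*I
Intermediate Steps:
K = 3/23 (K = 3*(1/23) = 3/23 ≈ 0.13043)
W(o) = 3/23 + o**3 + sqrt(2)*sqrt(o) (W(o) = (3/23 + (o*o)*o) + sqrt(o + o) = (3/23 + o**2*o) + sqrt(2*o) = (3/23 + o**3) + sqrt(2)*sqrt(o) = 3/23 + o**3 + sqrt(2)*sqrt(o))
sqrt(-3176 + W(-54)) = sqrt(-3176 + (3/23 + (-54)**3 + sqrt(2)*sqrt(-54))) = sqrt(-3176 + (3/23 - 157464 + sqrt(2)*(3*I*sqrt(6)))) = sqrt(-3176 + (3/23 - 157464 + 6*I*sqrt(3))) = sqrt(-3176 + (-3621669/23 + 6*I*sqrt(3))) = sqrt(-3694717/23 + 6*I*sqrt(3))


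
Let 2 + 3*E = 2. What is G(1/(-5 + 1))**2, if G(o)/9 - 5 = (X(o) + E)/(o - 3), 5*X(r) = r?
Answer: 8608356/4225 ≈ 2037.5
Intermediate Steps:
X(r) = r/5
E = 0 (E = -2/3 + (1/3)*2 = -2/3 + 2/3 = 0)
G(o) = 45 + 9*o/(5*(-3 + o)) (G(o) = 45 + 9*((o/5 + 0)/(o - 3)) = 45 + 9*((o/5)/(-3 + o)) = 45 + 9*(o/(5*(-3 + o))) = 45 + 9*o/(5*(-3 + o)))
G(1/(-5 + 1))**2 = (9*(-75 + 26/(-5 + 1))/(5*(-3 + 1/(-5 + 1))))**2 = (9*(-75 + 26/(-4))/(5*(-3 + 1/(-4))))**2 = (9*(-75 + 26*(-1/4))/(5*(-3 - 1/4)))**2 = (9*(-75 - 13/2)/(5*(-13/4)))**2 = ((9/5)*(-4/13)*(-163/2))**2 = (2934/65)**2 = 8608356/4225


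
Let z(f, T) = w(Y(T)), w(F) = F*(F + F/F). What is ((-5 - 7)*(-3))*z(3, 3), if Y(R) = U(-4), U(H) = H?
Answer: 432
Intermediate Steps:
Y(R) = -4
w(F) = F*(1 + F) (w(F) = F*(F + 1) = F*(1 + F))
z(f, T) = 12 (z(f, T) = -4*(1 - 4) = -4*(-3) = 12)
((-5 - 7)*(-3))*z(3, 3) = ((-5 - 7)*(-3))*12 = -12*(-3)*12 = 36*12 = 432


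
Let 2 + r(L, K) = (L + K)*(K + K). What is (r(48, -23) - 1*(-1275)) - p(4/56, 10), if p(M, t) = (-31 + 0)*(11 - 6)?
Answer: 278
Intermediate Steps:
r(L, K) = -2 + 2*K*(K + L) (r(L, K) = -2 + (L + K)*(K + K) = -2 + (K + L)*(2*K) = -2 + 2*K*(K + L))
p(M, t) = -155 (p(M, t) = -31*5 = -155)
(r(48, -23) - 1*(-1275)) - p(4/56, 10) = ((-2 + 2*(-23)² + 2*(-23)*48) - 1*(-1275)) - 1*(-155) = ((-2 + 2*529 - 2208) + 1275) + 155 = ((-2 + 1058 - 2208) + 1275) + 155 = (-1152 + 1275) + 155 = 123 + 155 = 278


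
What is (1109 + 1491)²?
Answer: 6760000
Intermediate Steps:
(1109 + 1491)² = 2600² = 6760000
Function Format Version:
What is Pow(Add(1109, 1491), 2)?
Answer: 6760000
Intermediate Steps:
Pow(Add(1109, 1491), 2) = Pow(2600, 2) = 6760000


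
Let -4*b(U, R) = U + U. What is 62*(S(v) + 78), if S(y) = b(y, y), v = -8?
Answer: 5084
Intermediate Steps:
b(U, R) = -U/2 (b(U, R) = -(U + U)/4 = -U/2)
S(y) = -y/2
62*(S(v) + 78) = 62*(-1/2*(-8) + 78) = 62*(4 + 78) = 62*82 = 5084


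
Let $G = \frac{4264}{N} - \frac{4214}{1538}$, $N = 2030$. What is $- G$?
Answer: $\frac{499097}{780535} \approx 0.63943$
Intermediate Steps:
$G = - \frac{499097}{780535}$ ($G = \frac{4264}{2030} - \frac{4214}{1538} = 4264 \cdot \frac{1}{2030} - \frac{2107}{769} = \frac{2132}{1015} - \frac{2107}{769} = - \frac{499097}{780535} \approx -0.63943$)
$- G = \left(-1\right) \left(- \frac{499097}{780535}\right) = \frac{499097}{780535}$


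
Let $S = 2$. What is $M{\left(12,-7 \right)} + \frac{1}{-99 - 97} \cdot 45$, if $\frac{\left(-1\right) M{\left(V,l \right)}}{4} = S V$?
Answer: $- \frac{18861}{196} \approx -96.23$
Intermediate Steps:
$M{\left(V,l \right)} = - 8 V$ ($M{\left(V,l \right)} = - 4 \cdot 2 V = - 8 V$)
$M{\left(12,-7 \right)} + \frac{1}{-99 - 97} \cdot 45 = \left(-8\right) 12 + \frac{1}{-99 - 97} \cdot 45 = -96 + \frac{1}{-196} \cdot 45 = -96 - \frac{45}{196} = - \frac{18861}{196}$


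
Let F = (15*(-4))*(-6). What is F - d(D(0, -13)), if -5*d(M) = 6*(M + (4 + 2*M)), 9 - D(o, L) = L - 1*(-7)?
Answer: 2094/5 ≈ 418.80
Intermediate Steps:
D(o, L) = 2 - L (D(o, L) = 9 - (L - 1*(-7)) = 9 - (L + 7) = 9 - (7 + L) = 9 + (-7 - L) = 2 - L)
d(M) = -24/5 - 18*M/5 (d(M) = -6*(M + (4 + 2*M))/5 = -6*(4 + 3*M)/5 = -(24 + 18*M)/5 = -24/5 - 18*M/5)
F = 360 (F = -60*(-6) = 360)
F - d(D(0, -13)) = 360 - (-24/5 - 18*(2 - 1*(-13))/5) = 360 - (-24/5 - 18*(2 + 13)/5) = 360 - (-24/5 - 18/5*15) = 360 - (-24/5 - 54) = 360 - 1*(-294/5) = 360 + 294/5 = 2094/5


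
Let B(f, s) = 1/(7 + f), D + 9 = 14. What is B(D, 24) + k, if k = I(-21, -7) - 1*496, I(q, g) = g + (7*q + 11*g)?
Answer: -8723/12 ≈ -726.92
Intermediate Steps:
D = 5 (D = -9 + 14 = 5)
I(q, g) = 7*q + 12*g
k = -727 (k = (7*(-21) + 12*(-7)) - 1*496 = (-147 - 84) - 496 = -231 - 496 = -727)
B(D, 24) + k = 1/(7 + 5) - 727 = 1/12 - 727 = -8723/12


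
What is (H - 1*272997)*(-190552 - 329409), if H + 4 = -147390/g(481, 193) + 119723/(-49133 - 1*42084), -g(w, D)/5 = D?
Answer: 2497624515552021934/17604881 ≈ 1.4187e+11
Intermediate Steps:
g(w, D) = -5*D
H = 2595368663/17604881 (H = -4 + (-147390/((-5*193)) + 119723/(-49133 - 1*42084)) = -4 + (-147390/(-965) + 119723/(-49133 - 42084)) = -4 + (-147390*(-1/965) + 119723/(-91217)) = -4 + (29478/193 + 119723*(-1/91217)) = -4 + (29478/193 - 119723/91217) = -4 + 2665788187/17604881 = 2595368663/17604881 ≈ 147.42)
(H - 1*272997)*(-190552 - 329409) = (2595368663/17604881 - 1*272997)*(-190552 - 329409) = (2595368663/17604881 - 272997)*(-519961) = -4803484329694/17604881*(-519961) = 2497624515552021934/17604881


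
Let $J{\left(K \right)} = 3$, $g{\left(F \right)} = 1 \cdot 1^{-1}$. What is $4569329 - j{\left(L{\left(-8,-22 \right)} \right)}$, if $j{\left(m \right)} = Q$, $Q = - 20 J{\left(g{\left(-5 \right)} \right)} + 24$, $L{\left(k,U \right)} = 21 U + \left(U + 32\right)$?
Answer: $4569365$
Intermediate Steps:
$g{\left(F \right)} = 1$ ($g{\left(F \right)} = 1 \cdot 1 = 1$)
$L{\left(k,U \right)} = 32 + 22 U$ ($L{\left(k,U \right)} = 21 U + \left(32 + U\right) = 32 + 22 U$)
$Q = -36$ ($Q = \left(-20\right) 3 + 24 = -60 + 24 = -36$)
$j{\left(m \right)} = -36$
$4569329 - j{\left(L{\left(-8,-22 \right)} \right)} = 4569329 - -36 = 4569329 + 36 = 4569365$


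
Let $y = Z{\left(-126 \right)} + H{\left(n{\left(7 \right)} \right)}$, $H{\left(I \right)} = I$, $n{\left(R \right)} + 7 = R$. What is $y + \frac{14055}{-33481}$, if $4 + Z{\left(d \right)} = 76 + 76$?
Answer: $\frac{4941133}{33481} \approx 147.58$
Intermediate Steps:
$n{\left(R \right)} = -7 + R$
$Z{\left(d \right)} = 148$ ($Z{\left(d \right)} = -4 + \left(76 + 76\right) = -4 + 152 = 148$)
$y = 148$ ($y = 148 + \left(-7 + 7\right) = 148 + 0 = 148$)
$y + \frac{14055}{-33481} = 148 + \frac{14055}{-33481} = 148 + 14055 \left(- \frac{1}{33481}\right) = 148 - \frac{14055}{33481} = \frac{4941133}{33481}$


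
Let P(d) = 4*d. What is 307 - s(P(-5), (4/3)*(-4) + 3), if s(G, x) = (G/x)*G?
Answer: 3349/7 ≈ 478.43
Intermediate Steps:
s(G, x) = G²/x
307 - s(P(-5), (4/3)*(-4) + 3) = 307 - (4*(-5))²/((4/3)*(-4) + 3) = 307 - (-20)²/((4*(⅓))*(-4) + 3) = 307 - 400/((4/3)*(-4) + 3) = 307 - 400/(-16/3 + 3) = 307 - 400/(-7/3) = 307 - 400*(-3)/7 = 307 - 1*(-1200/7) = 307 + 1200/7 = 3349/7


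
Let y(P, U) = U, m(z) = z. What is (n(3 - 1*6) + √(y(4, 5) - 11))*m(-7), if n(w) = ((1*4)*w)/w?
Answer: -28 - 7*I*√6 ≈ -28.0 - 17.146*I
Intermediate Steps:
n(w) = 4 (n(w) = (4*w)/w = 4)
(n(3 - 1*6) + √(y(4, 5) - 11))*m(-7) = (4 + √(5 - 11))*(-7) = (4 + √(-6))*(-7) = (4 + I*√6)*(-7) = -28 - 7*I*√6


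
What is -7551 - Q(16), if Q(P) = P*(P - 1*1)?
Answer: -7791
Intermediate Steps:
Q(P) = P*(-1 + P) (Q(P) = P*(P - 1) = P*(-1 + P))
-7551 - Q(16) = -7551 - 16*(-1 + 16) = -7551 - 16*15 = -7551 - 1*240 = -7551 - 240 = -7791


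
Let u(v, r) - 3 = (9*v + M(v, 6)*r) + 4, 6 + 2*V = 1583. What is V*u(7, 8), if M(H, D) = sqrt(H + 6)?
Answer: 55195 + 6308*sqrt(13) ≈ 77939.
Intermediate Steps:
M(H, D) = sqrt(6 + H)
V = 1577/2 (V = -3 + (1/2)*1583 = -3 + 1583/2 = 1577/2 ≈ 788.50)
u(v, r) = 7 + 9*v + r*sqrt(6 + v) (u(v, r) = 3 + ((9*v + sqrt(6 + v)*r) + 4) = 3 + ((9*v + r*sqrt(6 + v)) + 4) = 3 + (4 + 9*v + r*sqrt(6 + v)) = 7 + 9*v + r*sqrt(6 + v))
V*u(7, 8) = 1577*(7 + 9*7 + 8*sqrt(6 + 7))/2 = 1577*(7 + 63 + 8*sqrt(13))/2 = 1577*(70 + 8*sqrt(13))/2 = 55195 + 6308*sqrt(13)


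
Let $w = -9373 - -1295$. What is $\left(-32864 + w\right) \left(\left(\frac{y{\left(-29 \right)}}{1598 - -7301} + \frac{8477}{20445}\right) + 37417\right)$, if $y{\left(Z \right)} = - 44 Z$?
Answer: $- \frac{25338455037915316}{16540005} \approx -1.5319 \cdot 10^{9}$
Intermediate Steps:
$w = -8078$ ($w = -9373 + 1295 = -8078$)
$\left(-32864 + w\right) \left(\left(\frac{y{\left(-29 \right)}}{1598 - -7301} + \frac{8477}{20445}\right) + 37417\right) = \left(-32864 - 8078\right) \left(\left(\frac{\left(-44\right) \left(-29\right)}{1598 - -7301} + \frac{8477}{20445}\right) + 37417\right) = - 40942 \left(\left(\frac{1276}{1598 + 7301} + 8477 \cdot \frac{1}{20445}\right) + 37417\right) = - 40942 \left(\left(\frac{1276}{8899} + \frac{8477}{20445}\right) + 37417\right) = - 40942 \left(\left(1276 \cdot \frac{1}{8899} + \frac{8477}{20445}\right) + 37417\right) = - 40942 \left(\left(\frac{116}{809} + \frac{8477}{20445}\right) + 37417\right) = - 40942 \left(\frac{9229513}{16540005} + 37417\right) = \left(-40942\right) \frac{618886596598}{16540005} = - \frac{25338455037915316}{16540005}$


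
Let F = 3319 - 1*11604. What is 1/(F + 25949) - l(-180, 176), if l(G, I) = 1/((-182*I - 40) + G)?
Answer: 12479/142424832 ≈ 8.7618e-5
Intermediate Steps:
F = -8285 (F = 3319 - 11604 = -8285)
l(G, I) = 1/(-40 + G - 182*I) (l(G, I) = 1/((-40 - 182*I) + G) = 1/(-40 + G - 182*I))
1/(F + 25949) - l(-180, 176) = 1/(-8285 + 25949) - 1/(-40 - 180 - 182*176) = 1/17664 - 1/(-40 - 180 - 32032) = 1/17664 - 1/(-32252) = 1/17664 - 1*(-1/32252) = 1/17664 + 1/32252 = 12479/142424832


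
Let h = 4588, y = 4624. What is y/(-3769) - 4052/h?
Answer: -9121725/4323043 ≈ -2.1100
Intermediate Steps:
y/(-3769) - 4052/h = 4624/(-3769) - 4052/4588 = 4624*(-1/3769) - 4052*1/4588 = -4624/3769 - 1013/1147 = -9121725/4323043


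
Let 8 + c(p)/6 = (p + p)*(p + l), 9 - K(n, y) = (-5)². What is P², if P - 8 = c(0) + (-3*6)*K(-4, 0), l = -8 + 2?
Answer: 61504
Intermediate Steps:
l = -6
K(n, y) = -16 (K(n, y) = 9 - 1*(-5)² = 9 - 1*25 = 9 - 25 = -16)
c(p) = -48 + 12*p*(-6 + p) (c(p) = -48 + 6*((p + p)*(p - 6)) = -48 + 6*((2*p)*(-6 + p)) = -48 + 6*(2*p*(-6 + p)) = -48 + 12*p*(-6 + p))
P = 248 (P = 8 + ((-48 - 72*0 + 12*0²) - 3*6*(-16)) = 8 + ((-48 + 0 + 12*0) - 18*(-16)) = 8 + ((-48 + 0 + 0) + 288) = 8 + (-48 + 288) = 8 + 240 = 248)
P² = 248² = 61504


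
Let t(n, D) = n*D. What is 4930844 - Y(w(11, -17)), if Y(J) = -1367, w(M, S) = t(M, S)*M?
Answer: 4932211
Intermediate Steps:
t(n, D) = D*n
w(M, S) = S*M**2 (w(M, S) = (S*M)*M = (M*S)*M = S*M**2)
4930844 - Y(w(11, -17)) = 4930844 - 1*(-1367) = 4930844 + 1367 = 4932211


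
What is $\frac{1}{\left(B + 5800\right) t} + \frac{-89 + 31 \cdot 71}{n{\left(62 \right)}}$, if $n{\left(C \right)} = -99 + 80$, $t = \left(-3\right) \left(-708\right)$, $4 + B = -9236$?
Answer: $- \frac{15431454739}{138824640} \approx -111.16$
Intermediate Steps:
$B = -9240$ ($B = -4 - 9236 = -9240$)
$t = 2124$
$n{\left(C \right)} = -19$
$\frac{1}{\left(B + 5800\right) t} + \frac{-89 + 31 \cdot 71}{n{\left(62 \right)}} = \frac{1}{\left(-9240 + 5800\right) 2124} + \frac{-89 + 31 \cdot 71}{-19} = \frac{1}{-3440} \cdot \frac{1}{2124} + \left(-89 + 2201\right) \left(- \frac{1}{19}\right) = \left(- \frac{1}{3440}\right) \frac{1}{2124} + 2112 \left(- \frac{1}{19}\right) = - \frac{1}{7306560} - \frac{2112}{19} = - \frac{15431454739}{138824640}$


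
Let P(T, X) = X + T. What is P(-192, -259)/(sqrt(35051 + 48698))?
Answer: -451*sqrt(83749)/83749 ≈ -1.5584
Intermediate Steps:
P(T, X) = T + X
P(-192, -259)/(sqrt(35051 + 48698)) = (-192 - 259)/(sqrt(35051 + 48698)) = -451*sqrt(83749)/83749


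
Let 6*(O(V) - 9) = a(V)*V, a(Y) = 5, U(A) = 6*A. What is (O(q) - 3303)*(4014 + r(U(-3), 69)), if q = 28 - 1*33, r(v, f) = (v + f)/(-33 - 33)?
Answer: -158835509/12 ≈ -1.3236e+7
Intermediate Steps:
r(v, f) = -f/66 - v/66 (r(v, f) = (f + v)/(-66) = (f + v)*(-1/66) = -f/66 - v/66)
q = -5 (q = 28 - 33 = -5)
O(V) = 9 + 5*V/6 (O(V) = 9 + (5*V)/6 = 9 + 5*V/6)
(O(q) - 3303)*(4014 + r(U(-3), 69)) = ((9 + (⅚)*(-5)) - 3303)*(4014 + (-1/66*69 - (-3)/11)) = ((9 - 25/6) - 3303)*(4014 + (-23/22 - 1/66*(-18))) = (29/6 - 3303)*(4014 + (-23/22 + 3/11)) = -19789*(4014 - 17/22)/6 = -19789/6*88291/22 = -158835509/12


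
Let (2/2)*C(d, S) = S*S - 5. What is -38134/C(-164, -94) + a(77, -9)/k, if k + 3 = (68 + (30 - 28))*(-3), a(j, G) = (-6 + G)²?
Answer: -3369839/627001 ≈ -5.3745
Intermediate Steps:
k = -213 (k = -3 + (68 + (30 - 28))*(-3) = -3 + (68 + 2)*(-3) = -3 + 70*(-3) = -3 - 210 = -213)
C(d, S) = -5 + S² (C(d, S) = S*S - 5 = S² - 5 = -5 + S²)
-38134/C(-164, -94) + a(77, -9)/k = -38134/(-5 + (-94)²) + (-6 - 9)²/(-213) = -38134/(-5 + 8836) + (-15)²*(-1/213) = -38134/8831 + 225*(-1/213) = -38134*1/8831 - 75/71 = -38134/8831 - 75/71 = -3369839/627001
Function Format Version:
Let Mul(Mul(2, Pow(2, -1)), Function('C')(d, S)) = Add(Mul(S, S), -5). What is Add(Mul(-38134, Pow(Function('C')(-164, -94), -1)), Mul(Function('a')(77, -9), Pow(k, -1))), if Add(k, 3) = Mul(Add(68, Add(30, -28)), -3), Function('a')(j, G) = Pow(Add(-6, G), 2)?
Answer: Rational(-3369839, 627001) ≈ -5.3745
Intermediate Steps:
k = -213 (k = Add(-3, Mul(Add(68, Add(30, -28)), -3)) = Add(-3, Mul(Add(68, 2), -3)) = Add(-3, Mul(70, -3)) = Add(-3, -210) = -213)
Function('C')(d, S) = Add(-5, Pow(S, 2)) (Function('C')(d, S) = Add(Mul(S, S), -5) = Add(Pow(S, 2), -5) = Add(-5, Pow(S, 2)))
Add(Mul(-38134, Pow(Function('C')(-164, -94), -1)), Mul(Function('a')(77, -9), Pow(k, -1))) = Add(Mul(-38134, Pow(Add(-5, Pow(-94, 2)), -1)), Mul(Pow(Add(-6, -9), 2), Pow(-213, -1))) = Add(Mul(-38134, Pow(Add(-5, 8836), -1)), Mul(Pow(-15, 2), Rational(-1, 213))) = Add(Mul(-38134, Pow(8831, -1)), Mul(225, Rational(-1, 213))) = Add(Mul(-38134, Rational(1, 8831)), Rational(-75, 71)) = Add(Rational(-38134, 8831), Rational(-75, 71)) = Rational(-3369839, 627001)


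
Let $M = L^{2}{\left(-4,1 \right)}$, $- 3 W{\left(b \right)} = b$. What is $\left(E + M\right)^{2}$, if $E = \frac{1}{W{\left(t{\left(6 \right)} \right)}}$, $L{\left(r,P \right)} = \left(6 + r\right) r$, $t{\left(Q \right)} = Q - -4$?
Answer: $\frac{405769}{100} \approx 4057.7$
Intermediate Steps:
$t{\left(Q \right)} = 4 + Q$ ($t{\left(Q \right)} = Q + 4 = 4 + Q$)
$L{\left(r,P \right)} = r \left(6 + r\right)$
$W{\left(b \right)} = - \frac{b}{3}$
$E = - \frac{3}{10}$ ($E = \frac{1}{\left(- \frac{1}{3}\right) \left(4 + 6\right)} = \frac{1}{\left(- \frac{1}{3}\right) 10} = \frac{1}{- \frac{10}{3}} = - \frac{3}{10} \approx -0.3$)
$M = 64$ ($M = \left(- 4 \left(6 - 4\right)\right)^{2} = \left(\left(-4\right) 2\right)^{2} = \left(-8\right)^{2} = 64$)
$\left(E + M\right)^{2} = \left(- \frac{3}{10} + 64\right)^{2} = \left(\frac{637}{10}\right)^{2} = \frac{405769}{100}$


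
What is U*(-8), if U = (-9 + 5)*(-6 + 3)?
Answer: -96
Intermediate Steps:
U = 12 (U = -4*(-3) = 12)
U*(-8) = 12*(-8) = -96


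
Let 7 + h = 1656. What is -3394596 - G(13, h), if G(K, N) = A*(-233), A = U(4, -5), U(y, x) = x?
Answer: -3395761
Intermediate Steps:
h = 1649 (h = -7 + 1656 = 1649)
A = -5
G(K, N) = 1165 (G(K, N) = -5*(-233) = 1165)
-3394596 - G(13, h) = -3394596 - 1*1165 = -3394596 - 1165 = -3395761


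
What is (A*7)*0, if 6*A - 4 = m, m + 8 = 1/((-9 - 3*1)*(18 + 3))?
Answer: 0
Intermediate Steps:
m = -2017/252 (m = -8 + 1/((-9 - 3*1)*(18 + 3)) = -8 + 1/((-9 - 3)*21) = -8 + 1/(-12*21) = -8 + 1/(-252) = -8 - 1/252 = -2017/252 ≈ -8.0040)
A = -1009/1512 (A = ⅔ + (⅙)*(-2017/252) = ⅔ - 2017/1512 = -1009/1512 ≈ -0.66733)
(A*7)*0 = -1009/1512*7*0 = -1009/216*0 = 0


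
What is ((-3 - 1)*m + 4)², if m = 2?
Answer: 16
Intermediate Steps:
((-3 - 1)*m + 4)² = ((-3 - 1)*2 + 4)² = (-4*2 + 4)² = (-8 + 4)² = (-4)² = 16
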